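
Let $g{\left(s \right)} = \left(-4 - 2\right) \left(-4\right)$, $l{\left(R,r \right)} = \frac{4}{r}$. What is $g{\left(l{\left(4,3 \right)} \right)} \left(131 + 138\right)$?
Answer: $6456$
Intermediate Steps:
$g{\left(s \right)} = 24$ ($g{\left(s \right)} = \left(-6\right) \left(-4\right) = 24$)
$g{\left(l{\left(4,3 \right)} \right)} \left(131 + 138\right) = 24 \left(131 + 138\right) = 24 \cdot 269 = 6456$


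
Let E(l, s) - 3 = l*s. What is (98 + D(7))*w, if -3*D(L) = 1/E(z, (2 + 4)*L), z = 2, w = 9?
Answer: 25577/29 ≈ 881.97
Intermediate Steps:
E(l, s) = 3 + l*s
D(L) = -1/(3*(3 + 12*L)) (D(L) = -1/(3*(3 + 2*((2 + 4)*L))) = -1/(3*(3 + 2*(6*L))) = -1/(3*(3 + 12*L)))
(98 + D(7))*w = (98 - 1/(9 + 36*7))*9 = (98 - 1/(9 + 252))*9 = (98 - 1/261)*9 = (25577/261)*9 = 25577/29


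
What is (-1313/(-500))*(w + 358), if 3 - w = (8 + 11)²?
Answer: 0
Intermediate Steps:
w = -358 (w = 3 - (8 + 11)² = 3 - 1*19² = 3 - 1*361 = 3 - 361 = -358)
(-1313/(-500))*(w + 358) = (-1313/(-500))*(-358 + 358) = -1313*(-1/500)*0 = (1313/500)*0 = 0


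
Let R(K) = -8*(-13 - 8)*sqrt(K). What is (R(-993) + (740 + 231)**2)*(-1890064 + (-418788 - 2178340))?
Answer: -4230708592472 - 753848256*I*sqrt(993) ≈ -4.2307e+12 - 2.3755e+10*I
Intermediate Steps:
R(K) = 168*sqrt(K) (R(K) = -(-168)*sqrt(K) = 168*sqrt(K))
(R(-993) + (740 + 231)**2)*(-1890064 + (-418788 - 2178340)) = (168*sqrt(-993) + (740 + 231)**2)*(-1890064 + (-418788 - 2178340)) = (168*(I*sqrt(993)) + 971**2)*(-1890064 - 2597128) = (168*I*sqrt(993) + 942841)*(-4487192) = (942841 + 168*I*sqrt(993))*(-4487192) = -4230708592472 - 753848256*I*sqrt(993)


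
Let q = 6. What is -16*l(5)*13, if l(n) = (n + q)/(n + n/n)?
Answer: -1144/3 ≈ -381.33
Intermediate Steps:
l(n) = (6 + n)/(1 + n) (l(n) = (n + 6)/(n + n/n) = (6 + n)/(n + 1) = (6 + n)/(1 + n))
-16*l(5)*13 = -16*(6 + 5)/(1 + 5)*13 = -16*11/6*13 = -88/3*13 = -1144/3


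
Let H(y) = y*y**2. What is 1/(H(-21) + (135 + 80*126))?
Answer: 1/954 ≈ 0.0010482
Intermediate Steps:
H(y) = y**3
1/(H(-21) + (135 + 80*126)) = 1/((-21)**3 + (135 + 80*126)) = 1/(-9261 + (135 + 10080)) = 1/(-9261 + 10215) = 1/954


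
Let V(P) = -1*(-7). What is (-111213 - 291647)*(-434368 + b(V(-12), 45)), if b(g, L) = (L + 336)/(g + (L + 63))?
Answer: 4024727629108/23 ≈ 1.7499e+11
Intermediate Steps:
V(P) = 7
b(g, L) = (336 + L)/(63 + L + g) (b(g, L) = (336 + L)/(g + (63 + L)) = (336 + L)/(63 + L + g))
(-111213 - 291647)*(-434368 + b(V(-12), 45)) = (-111213 - 291647)*(-434368 + (336 + 45)/(63 + 45 + 7)) = -402860*(-434368 + 381/115) = -402860*(-49951939/115) = 4024727629108/23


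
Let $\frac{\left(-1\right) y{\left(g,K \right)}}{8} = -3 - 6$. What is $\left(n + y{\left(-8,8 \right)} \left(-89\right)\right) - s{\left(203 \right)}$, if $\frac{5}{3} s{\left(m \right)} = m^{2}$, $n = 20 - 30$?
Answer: $- \frac{155717}{5} \approx -31143.0$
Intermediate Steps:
$y{\left(g,K \right)} = 72$ ($y{\left(g,K \right)} = - 8 \left(-3 - 6\right) = \left(-8\right) \left(-9\right) = 72$)
$n = -10$ ($n = 20 - 30 = -10$)
$s{\left(m \right)} = \frac{3 m^{2}}{5}$
$\left(n + y{\left(-8,8 \right)} \left(-89\right)\right) - s{\left(203 \right)} = \left(-10 + 72 \left(-89\right)\right) - \frac{3 \cdot 203^{2}}{5} = \left(-10 - 6408\right) - \frac{3}{5} \cdot 41209 = -6418 - \frac{123627}{5} = - \frac{155717}{5}$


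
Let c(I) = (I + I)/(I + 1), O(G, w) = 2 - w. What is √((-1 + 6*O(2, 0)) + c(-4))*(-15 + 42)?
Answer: 9*√123 ≈ 99.815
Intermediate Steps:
c(I) = 2*I/(1 + I) (c(I) = (2*I)/(1 + I) = 2*I/(1 + I))
√((-1 + 6*O(2, 0)) + c(-4))*(-15 + 42) = √((-1 + 6*(2 - 1*0)) + 2*(-4)/(1 - 4))*(-15 + 42) = √((-1 + 6*(2 + 0)) + 2*(-4)/(-3))*27 = √((-1 + 6*2) + 2*(-4)*(-⅓))*27 = √((-1 + 12) + 8/3)*27 = √(11 + 8/3)*27 = √(41/3)*27 = (√123/3)*27 = 9*√123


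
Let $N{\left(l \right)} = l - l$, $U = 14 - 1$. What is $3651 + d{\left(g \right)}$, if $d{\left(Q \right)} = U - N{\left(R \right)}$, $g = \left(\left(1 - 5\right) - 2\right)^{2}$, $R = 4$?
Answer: $3664$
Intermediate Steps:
$g = 36$ ($g = \left(-4 - 2\right)^{2} = \left(-6\right)^{2} = 36$)
$U = 13$
$N{\left(l \right)} = 0$
$d{\left(Q \right)} = 13$ ($d{\left(Q \right)} = 13 - 0 = 13 + 0 = 13$)
$3651 + d{\left(g \right)} = 3651 + 13 = 3664$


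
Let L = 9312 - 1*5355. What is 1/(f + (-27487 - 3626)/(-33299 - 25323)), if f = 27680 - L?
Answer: 58622/1390720819 ≈ 4.2152e-5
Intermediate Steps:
L = 3957 (L = 9312 - 5355 = 3957)
f = 23723 (f = 27680 - 1*3957 = 27680 - 3957 = 23723)
1/(f + (-27487 - 3626)/(-33299 - 25323)) = 1/(23723 + (-27487 - 3626)/(-33299 - 25323)) = 1/(23723 - 31113/(-58622)) = 1/(23723 - 31113*(-1/58622)) = 1/(23723 + 31113/58622) = 1/(1390720819/58622) = 58622/1390720819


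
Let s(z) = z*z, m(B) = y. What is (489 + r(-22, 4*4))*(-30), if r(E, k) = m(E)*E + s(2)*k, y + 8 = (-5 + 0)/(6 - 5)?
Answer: -25170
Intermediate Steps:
y = -13 (y = -8 + (-5 + 0)/(6 - 5) = -8 - 5/1 = -8 - 5*1 = -8 - 5 = -13)
m(B) = -13
s(z) = z²
r(E, k) = -13*E + 4*k (r(E, k) = -13*E + 2²*k = -13*E + 4*k)
(489 + r(-22, 4*4))*(-30) = (489 + (-13*(-22) + 4*(4*4)))*(-30) = (489 + (286 + 4*16))*(-30) = (489 + (286 + 64))*(-30) = (489 + 350)*(-30) = 839*(-30) = -25170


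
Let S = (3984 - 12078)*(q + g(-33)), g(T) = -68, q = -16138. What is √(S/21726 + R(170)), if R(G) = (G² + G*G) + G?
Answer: 8*√289034/17 ≈ 253.00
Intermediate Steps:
R(G) = G + 2*G² (R(G) = (G² + G²) + G = 2*G² + G = G + 2*G²)
S = 131171364 (S = (3984 - 12078)*(-16138 - 68) = -8094*(-16206) = 131171364)
√(S/21726 + R(170)) = √(131171364/21726 + 170*(1 + 2*170)) = √(131171364*(1/21726) + 170*(1 + 340)) = √(102638/17 + 170*341) = √(102638/17 + 57970) = √(1088128/17) = 8*√289034/17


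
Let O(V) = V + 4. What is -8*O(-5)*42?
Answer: 336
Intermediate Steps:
O(V) = 4 + V
-8*O(-5)*42 = -8*(4 - 5)*42 = -8*(-1)*42 = 8*42 = 336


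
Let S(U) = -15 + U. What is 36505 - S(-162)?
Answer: 36682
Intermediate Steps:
36505 - S(-162) = 36505 - (-15 - 162) = 36505 - 1*(-177) = 36505 + 177 = 36682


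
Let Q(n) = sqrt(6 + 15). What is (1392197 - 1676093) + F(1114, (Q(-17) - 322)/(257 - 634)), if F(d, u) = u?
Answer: -107028470/377 - sqrt(21)/377 ≈ -2.8390e+5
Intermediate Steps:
Q(n) = sqrt(21)
(1392197 - 1676093) + F(1114, (Q(-17) - 322)/(257 - 634)) = (1392197 - 1676093) + (sqrt(21) - 322)/(257 - 634) = -283896 + (-322 + sqrt(21))/(-377) = -283896 + (-322 + sqrt(21))*(-1/377) = -283896 + (322/377 - sqrt(21)/377) = -107028470/377 - sqrt(21)/377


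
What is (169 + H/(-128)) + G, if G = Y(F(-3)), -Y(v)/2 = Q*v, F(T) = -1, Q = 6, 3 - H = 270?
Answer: 23435/128 ≈ 183.09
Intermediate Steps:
H = -267 (H = 3 - 1*270 = 3 - 270 = -267)
Y(v) = -12*v
G = 12 (G = -12*(-1) = 12)
(169 + H/(-128)) + G = (169 - 267/(-128)) + 12 = (169 - 267*(-1/128)) + 12 = (169 + 267/128) + 12 = 21899/128 + 12 = 23435/128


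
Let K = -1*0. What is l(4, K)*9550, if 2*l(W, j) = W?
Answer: 19100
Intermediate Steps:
K = 0
l(W, j) = W/2
l(4, K)*9550 = ((1/2)*4)*9550 = 2*9550 = 19100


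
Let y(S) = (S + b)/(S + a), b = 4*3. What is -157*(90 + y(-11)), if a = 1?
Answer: -141143/10 ≈ -14114.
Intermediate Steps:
b = 12
y(S) = (12 + S)/(1 + S) (y(S) = (S + 12)/(S + 1) = (12 + S)/(1 + S))
-157*(90 + y(-11)) = -157*(90 + (12 - 11)/(1 - 11)) = -157*(90 + 1/(-10)) = -157*(90 - ⅒*1) = -157*(90 - ⅒) = -157*899/10 = -141143/10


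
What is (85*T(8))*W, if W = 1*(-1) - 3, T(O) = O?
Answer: -2720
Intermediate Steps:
W = -4 (W = -1 - 3 = -4)
(85*T(8))*W = (85*8)*(-4) = 680*(-4) = -2720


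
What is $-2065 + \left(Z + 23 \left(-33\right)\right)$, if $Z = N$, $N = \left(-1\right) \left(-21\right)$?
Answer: $-2803$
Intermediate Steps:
$N = 21$
$Z = 21$
$-2065 + \left(Z + 23 \left(-33\right)\right) = -2065 + \left(21 + 23 \left(-33\right)\right) = -2065 + \left(21 - 759\right) = -2065 - 738 = -2803$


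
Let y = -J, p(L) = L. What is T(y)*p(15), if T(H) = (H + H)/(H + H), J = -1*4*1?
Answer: 15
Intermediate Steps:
J = -4 (J = -4*1 = -4)
y = 4 (y = -1*(-4) = 4)
T(H) = 1 (T(H) = (2*H)/((2*H)) = (2*H)*(1/(2*H)) = 1)
T(y)*p(15) = 1*15 = 15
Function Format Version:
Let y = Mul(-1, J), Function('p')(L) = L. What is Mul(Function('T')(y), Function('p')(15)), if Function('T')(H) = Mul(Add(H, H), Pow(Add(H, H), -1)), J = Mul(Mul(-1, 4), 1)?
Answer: 15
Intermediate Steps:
J = -4 (J = Mul(-4, 1) = -4)
y = 4 (y = Mul(-1, -4) = 4)
Function('T')(H) = 1 (Function('T')(H) = Mul(Mul(2, H), Pow(Mul(2, H), -1)) = Mul(Mul(2, H), Mul(Rational(1, 2), Pow(H, -1))) = 1)
Mul(Function('T')(y), Function('p')(15)) = Mul(1, 15) = 15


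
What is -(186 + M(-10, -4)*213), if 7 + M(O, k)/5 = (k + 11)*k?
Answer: 37089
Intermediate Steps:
M(O, k) = -35 + 5*k*(11 + k) (M(O, k) = -35 + 5*((k + 11)*k) = -35 + 5*((11 + k)*k) = -35 + 5*(k*(11 + k)) = -35 + 5*k*(11 + k))
-(186 + M(-10, -4)*213) = -(186 + (-35 + 5*(-4)**2 + 55*(-4))*213) = -(186 + (-35 + 5*16 - 220)*213) = -(186 + (-35 + 80 - 220)*213) = -(186 - 175*213) = -(186 - 37275) = -1*(-37089) = 37089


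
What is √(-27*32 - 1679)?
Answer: I*√2543 ≈ 50.428*I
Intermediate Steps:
√(-27*32 - 1679) = √(-864 - 1679) = √(-2543) = I*√2543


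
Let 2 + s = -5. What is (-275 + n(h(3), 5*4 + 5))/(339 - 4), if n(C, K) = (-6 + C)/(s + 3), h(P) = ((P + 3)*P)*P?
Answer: -287/335 ≈ -0.85672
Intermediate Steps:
s = -7 (s = -2 - 5 = -7)
h(P) = P²*(3 + P) (h(P) = ((3 + P)*P)*P = (P*(3 + P))*P = P²*(3 + P))
n(C, K) = 3/2 - C/4 (n(C, K) = (-6 + C)/(-7 + 3) = (-6 + C)/(-4) = (-6 + C)*(-¼) = 3/2 - C/4)
(-275 + n(h(3), 5*4 + 5))/(339 - 4) = (-275 + (3/2 - 3²*(3 + 3)/4))/(339 - 4) = (-275 + (3/2 - 9*6/4))/335 = (-275 + (3/2 - ¼*54))*(1/335) = (-275 + (3/2 - 27/2))*(1/335) = (-275 - 12)*(1/335) = -287*1/335 = -287/335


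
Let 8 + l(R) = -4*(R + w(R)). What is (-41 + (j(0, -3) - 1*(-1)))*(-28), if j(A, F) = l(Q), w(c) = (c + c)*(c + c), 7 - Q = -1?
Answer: 30912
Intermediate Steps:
Q = 8 (Q = 7 - 1*(-1) = 7 + 1 = 8)
w(c) = 4*c² (w(c) = (2*c)*(2*c) = 4*c²)
l(R) = -8 - 16*R² - 4*R (l(R) = -8 - 4*(R + 4*R²) = -8 + (-16*R² - 4*R) = -8 - 16*R² - 4*R)
j(A, F) = -1064 (j(A, F) = -8 - 16*8² - 4*8 = -8 - 16*64 - 32 = -8 - 1024 - 32 = -1064)
(-41 + (j(0, -3) - 1*(-1)))*(-28) = (-41 + (-1064 - 1*(-1)))*(-28) = (-41 + (-1064 + 1))*(-28) = (-41 - 1063)*(-28) = -1104*(-28) = 30912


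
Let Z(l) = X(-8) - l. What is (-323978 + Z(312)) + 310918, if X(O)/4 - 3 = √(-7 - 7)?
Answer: -13360 + 4*I*√14 ≈ -13360.0 + 14.967*I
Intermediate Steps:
X(O) = 12 + 4*I*√14 (X(O) = 12 + 4*√(-7 - 7) = 12 + 4*√(-14) = 12 + 4*(I*√14) = 12 + 4*I*√14)
Z(l) = 12 - l + 4*I*√14 (Z(l) = (12 + 4*I*√14) - l = 12 - l + 4*I*√14)
(-323978 + Z(312)) + 310918 = (-323978 + (12 - 1*312 + 4*I*√14)) + 310918 = (-323978 + (12 - 312 + 4*I*√14)) + 310918 = (-323978 + (-300 + 4*I*√14)) + 310918 = (-324278 + 4*I*√14) + 310918 = -13360 + 4*I*√14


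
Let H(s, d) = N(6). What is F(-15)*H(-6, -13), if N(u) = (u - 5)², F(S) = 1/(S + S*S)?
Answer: 1/210 ≈ 0.0047619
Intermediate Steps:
F(S) = 1/(S + S²)
N(u) = (-5 + u)²
H(s, d) = 1 (H(s, d) = (-5 + 6)² = 1² = 1)
F(-15)*H(-6, -13) = (1/((-15)*(1 - 15)))*1 = -1/15/(-14)*1 = -1/15*(-1/14)*1 = (1/210)*1 = 1/210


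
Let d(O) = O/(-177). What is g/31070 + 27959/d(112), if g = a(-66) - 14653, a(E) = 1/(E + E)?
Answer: -2537024921423/57417360 ≈ -44186.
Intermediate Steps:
a(E) = 1/(2*E)
d(O) = -O/177 (d(O) = O*(-1/177) = -O/177)
g = -1934197/132 (g = (1/2)/(-66) - 14653 = (1/2)*(-1/66) - 14653 = -1/132 - 14653 = -1934197/132 ≈ -14653.)
g/31070 + 27959/d(112) = -1934197/132/31070 + 27959/((-1/177*112)) = -1934197/132*1/31070 + 27959/(-112/177) = -1934197/4101240 + 27959*(-177/112) = -1934197/4101240 - 4948743/112 = -2537024921423/57417360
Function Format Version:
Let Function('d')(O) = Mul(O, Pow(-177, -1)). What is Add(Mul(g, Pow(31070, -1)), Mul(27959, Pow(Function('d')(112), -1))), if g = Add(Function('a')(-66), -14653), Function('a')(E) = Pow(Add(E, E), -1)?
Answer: Rational(-2537024921423, 57417360) ≈ -44186.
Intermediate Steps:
Function('a')(E) = Mul(Rational(1, 2), Pow(E, -1)) (Function('a')(E) = Pow(Mul(2, E), -1) = Mul(Rational(1, 2), Pow(E, -1)))
Function('d')(O) = Mul(Rational(-1, 177), O) (Function('d')(O) = Mul(O, Rational(-1, 177)) = Mul(Rational(-1, 177), O))
g = Rational(-1934197, 132) (g = Add(Mul(Rational(1, 2), Pow(-66, -1)), -14653) = Add(Mul(Rational(1, 2), Rational(-1, 66)), -14653) = Add(Rational(-1, 132), -14653) = Rational(-1934197, 132) ≈ -14653.)
Add(Mul(g, Pow(31070, -1)), Mul(27959, Pow(Function('d')(112), -1))) = Add(Mul(Rational(-1934197, 132), Pow(31070, -1)), Mul(27959, Pow(Mul(Rational(-1, 177), 112), -1))) = Add(Mul(Rational(-1934197, 132), Rational(1, 31070)), Mul(27959, Pow(Rational(-112, 177), -1))) = Add(Rational(-1934197, 4101240), Mul(27959, Rational(-177, 112))) = Add(Rational(-1934197, 4101240), Rational(-4948743, 112)) = Rational(-2537024921423, 57417360)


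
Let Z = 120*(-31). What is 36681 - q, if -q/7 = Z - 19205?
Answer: -123794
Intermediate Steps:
Z = -3720
q = 160475 (q = -7*(-3720 - 19205) = -7*(-22925) = 160475)
36681 - q = 36681 - 1*160475 = 36681 - 160475 = -123794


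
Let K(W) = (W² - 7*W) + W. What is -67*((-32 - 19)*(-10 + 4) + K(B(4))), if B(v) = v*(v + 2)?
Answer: -49446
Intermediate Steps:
B(v) = v*(2 + v)
K(W) = W² - 6*W
-67*((-32 - 19)*(-10 + 4) + K(B(4))) = -67*((-32 - 19)*(-10 + 4) + (4*(2 + 4))*(-6 + 4*(2 + 4))) = -67*(-51*(-6) + (4*6)*(-6 + 4*6)) = -67*(306 + 24*(-6 + 24)) = -67*(306 + 24*18) = -67*(306 + 432) = -67*738 = -49446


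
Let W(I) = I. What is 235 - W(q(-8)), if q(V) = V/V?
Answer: 234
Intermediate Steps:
q(V) = 1
235 - W(q(-8)) = 235 - 1*1 = 235 - 1 = 234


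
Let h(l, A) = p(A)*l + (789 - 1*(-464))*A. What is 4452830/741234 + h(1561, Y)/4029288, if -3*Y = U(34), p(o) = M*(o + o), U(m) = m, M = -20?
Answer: 4613936294741/746661315348 ≈ 6.1794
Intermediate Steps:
p(o) = -40*o (p(o) = -20*(o + o) = -40*o)
Y = -34/3 (Y = -⅓*34 = -34/3 ≈ -11.333)
h(l, A) = 1253*A - 40*A*l (h(l, A) = (-40*A)*l + (789 - 1*(-464))*A = -40*A*l + (789 + 464)*A = -40*A*l + 1253*A = 1253*A - 40*A*l)
4452830/741234 + h(1561, Y)/4029288 = 4452830/741234 - 34*(1253 - 40*1561)/3/4029288 = 4452830*(1/741234) - 34*(1253 - 62440)/3*(1/4029288) = 2226415/370617 - 34/3*(-61187)*(1/4029288) = 2226415/370617 + (2080358/3)*(1/4029288) = 2226415/370617 + 1040179/6043932 = 4613936294741/746661315348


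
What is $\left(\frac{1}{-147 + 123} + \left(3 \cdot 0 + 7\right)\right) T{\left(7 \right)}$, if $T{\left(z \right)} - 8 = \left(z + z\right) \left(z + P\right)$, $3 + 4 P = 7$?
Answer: $835$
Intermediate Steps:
$P = 1$ ($P = - \frac{3}{4} + \frac{1}{4} \cdot 7 = - \frac{3}{4} + \frac{7}{4} = 1$)
$T{\left(z \right)} = 8 + 2 z \left(1 + z\right)$ ($T{\left(z \right)} = 8 + \left(z + z\right) \left(z + 1\right) = 8 + 2 z \left(1 + z\right)$)
$\left(\frac{1}{-147 + 123} + \left(3 \cdot 0 + 7\right)\right) T{\left(7 \right)} = \left(\frac{1}{-147 + 123} + \left(3 \cdot 0 + 7\right)\right) \left(8 + 2 \cdot 7 + 2 \cdot 7^{2}\right) = \left(\frac{1}{-24} + \left(0 + 7\right)\right) \left(8 + 14 + 2 \cdot 49\right) = \left(- \frac{1}{24} + 7\right) \left(8 + 14 + 98\right) = \frac{167}{24} \cdot 120 = 835$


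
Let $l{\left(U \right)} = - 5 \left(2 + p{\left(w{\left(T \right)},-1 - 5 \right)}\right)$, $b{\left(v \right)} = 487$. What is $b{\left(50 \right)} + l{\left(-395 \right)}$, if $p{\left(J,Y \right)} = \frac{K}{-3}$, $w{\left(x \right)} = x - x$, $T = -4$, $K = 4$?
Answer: $\frac{1451}{3} \approx 483.67$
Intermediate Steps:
$w{\left(x \right)} = 0$
$p{\left(J,Y \right)} = - \frac{4}{3}$ ($p{\left(J,Y \right)} = \frac{4}{-3} = 4 \left(- \frac{1}{3}\right) = - \frac{4}{3}$)
$l{\left(U \right)} = - \frac{10}{3}$ ($l{\left(U \right)} = - 5 \left(2 - \frac{4}{3}\right) = \left(-5\right) \frac{2}{3} = - \frac{10}{3}$)
$b{\left(50 \right)} + l{\left(-395 \right)} = 487 - \frac{10}{3} = \frac{1451}{3}$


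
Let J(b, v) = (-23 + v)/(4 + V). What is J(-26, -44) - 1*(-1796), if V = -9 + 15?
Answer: 17893/10 ≈ 1789.3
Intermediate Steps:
V = 6
J(b, v) = -23/10 + v/10 (J(b, v) = (-23 + v)/(4 + 6) = (-23 + v)/10 = (-23 + v)*(1/10) = -23/10 + v/10)
J(-26, -44) - 1*(-1796) = (-23/10 + (1/10)*(-44)) - 1*(-1796) = (-23/10 - 22/5) + 1796 = -67/10 + 1796 = 17893/10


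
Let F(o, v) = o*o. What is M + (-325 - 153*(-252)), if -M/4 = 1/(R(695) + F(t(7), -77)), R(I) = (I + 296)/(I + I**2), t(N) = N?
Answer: 906197818721/23703271 ≈ 38231.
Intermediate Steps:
F(o, v) = o**2
R(I) = (296 + I)/(I + I**2)
M = -1934880/23703271 (M = -4/((296 + 695)/(695*(1 + 695)) + 7**2) = -4/((1/695)*991/696 + 49) = -4/((1/695)*(1/696)*991 + 49) = -4/(991/483720 + 49) = -4/23703271/483720 = -4*483720/23703271 = -1934880/23703271 ≈ -0.081629)
M + (-325 - 153*(-252)) = -1934880/23703271 + (-325 - 153*(-252)) = -1934880/23703271 + (-325 + 38556) = -1934880/23703271 + 38231 = 906197818721/23703271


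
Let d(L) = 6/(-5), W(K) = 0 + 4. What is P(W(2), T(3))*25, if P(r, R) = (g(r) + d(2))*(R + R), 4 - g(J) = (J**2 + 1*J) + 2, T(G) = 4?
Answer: -3840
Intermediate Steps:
W(K) = 4
g(J) = 2 - J - J**2 (g(J) = 4 - ((J**2 + 1*J) + 2) = 4 - ((J**2 + J) + 2) = 4 - ((J + J**2) + 2) = 4 - (2 + J + J**2) = 4 + (-2 - J - J**2) = 2 - J - J**2)
d(L) = -6/5 (d(L) = 6*(-1/5) = -6/5)
P(r, R) = 2*R*(4/5 - r - r**2) (P(r, R) = ((2 - r - r**2) - 6/5)*(R + R) = (4/5 - r - r**2)*(2*R) = 2*R*(4/5 - r - r**2))
P(W(2), T(3))*25 = ((2/5)*4*(4 - 5*4 - 5*4**2))*25 = ((2/5)*4*(4 - 20 - 5*16))*25 = ((2/5)*4*(4 - 20 - 80))*25 = ((2/5)*4*(-96))*25 = -768/5*25 = -3840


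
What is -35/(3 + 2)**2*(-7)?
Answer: 49/5 ≈ 9.8000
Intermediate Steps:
-35/(3 + 2)**2*(-7) = -35/(5**2)*(-7) = -35/25*(-7) = -35*1/25*(-7) = -7/5*(-7) = 49/5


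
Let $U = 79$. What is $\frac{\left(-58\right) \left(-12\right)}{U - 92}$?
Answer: $- \frac{696}{13} \approx -53.538$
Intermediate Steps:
$\frac{\left(-58\right) \left(-12\right)}{U - 92} = \frac{\left(-58\right) \left(-12\right)}{79 - 92} = \frac{696}{-13} = 696 \left(- \frac{1}{13}\right) = - \frac{696}{13}$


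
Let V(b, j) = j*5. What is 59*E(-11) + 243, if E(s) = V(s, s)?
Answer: -3002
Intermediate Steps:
V(b, j) = 5*j
E(s) = 5*s
59*E(-11) + 243 = 59*(5*(-11)) + 243 = 59*(-55) + 243 = -3245 + 243 = -3002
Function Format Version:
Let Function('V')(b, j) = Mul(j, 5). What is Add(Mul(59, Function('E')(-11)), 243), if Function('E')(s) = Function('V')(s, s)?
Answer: -3002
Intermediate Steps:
Function('V')(b, j) = Mul(5, j)
Function('E')(s) = Mul(5, s)
Add(Mul(59, Function('E')(-11)), 243) = Add(Mul(59, Mul(5, -11)), 243) = Add(Mul(59, -55), 243) = Add(-3245, 243) = -3002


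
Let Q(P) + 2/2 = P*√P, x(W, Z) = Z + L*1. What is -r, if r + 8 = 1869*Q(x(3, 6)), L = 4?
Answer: 1877 - 18690*√10 ≈ -57226.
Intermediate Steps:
x(W, Z) = 4 + Z (x(W, Z) = Z + 4*1 = Z + 4 = 4 + Z)
Q(P) = -1 + P^(3/2) (Q(P) = -1 + P*√P = -1 + P^(3/2))
r = -1877 + 18690*√10 (r = -8 + 1869*(-1 + (4 + 6)^(3/2)) = -8 + 1869*(-1 + 10^(3/2)) = -8 + 1869*(-1 + 10*√10) = -8 + (-1869 + 18690*√10) = -1877 + 18690*√10 ≈ 57226.)
-r = -(-1877 + 18690*√10) = 1877 - 18690*√10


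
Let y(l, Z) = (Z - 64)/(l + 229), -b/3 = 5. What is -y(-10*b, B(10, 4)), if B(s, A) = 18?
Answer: 46/379 ≈ 0.12137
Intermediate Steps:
b = -15 (b = -3*5 = -15)
y(l, Z) = (-64 + Z)/(229 + l)
-y(-10*b, B(10, 4)) = -(-64 + 18)/(229 - 10*(-15)) = -(-46)/(229 + 150) = -(-46)/379 = -1*(-46/379) = 46/379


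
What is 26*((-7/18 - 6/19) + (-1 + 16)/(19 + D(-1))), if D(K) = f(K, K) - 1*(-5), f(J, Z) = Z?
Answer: -5369/3933 ≈ -1.3651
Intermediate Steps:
D(K) = 5 + K (D(K) = K - 1*(-5) = K + 5 = 5 + K)
26*((-7/18 - 6/19) + (-1 + 16)/(19 + D(-1))) = 26*((-7/18 - 6/19) + (-1 + 16)/(19 + (5 - 1))) = 26*((-7*1/18 - 6*1/19) + 15/(19 + 4)) = 26*((-7/18 - 6/19) + 15/23) = 26*(-241/342 + 15*(1/23)) = 26*(-241/342 + 15/23) = 26*(-413/7866) = -5369/3933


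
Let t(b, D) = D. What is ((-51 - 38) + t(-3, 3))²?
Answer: 7396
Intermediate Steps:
((-51 - 38) + t(-3, 3))² = ((-51 - 38) + 3)² = (-89 + 3)² = (-86)² = 7396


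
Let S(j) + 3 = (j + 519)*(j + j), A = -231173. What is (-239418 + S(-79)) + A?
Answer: -540114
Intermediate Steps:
S(j) = -3 + 2*j*(519 + j) (S(j) = -3 + (j + 519)*(j + j) = -3 + (519 + j)*(2*j) = -3 + 2*j*(519 + j))
(-239418 + S(-79)) + A = (-239418 + (-3 + 2*(-79)² + 1038*(-79))) - 231173 = (-239418 + (-3 + 2*6241 - 82002)) - 231173 = (-239418 + (-3 + 12482 - 82002)) - 231173 = (-239418 - 69523) - 231173 = -308941 - 231173 = -540114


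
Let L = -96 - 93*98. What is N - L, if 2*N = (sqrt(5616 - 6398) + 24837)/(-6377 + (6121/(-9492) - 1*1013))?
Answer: 645982052808/70152001 - 4746*I*sqrt(782)/70152001 ≈ 9208.3 - 0.0018919*I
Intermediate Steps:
L = -9210 (L = -96 - 9114 = -9210)
N = -117876402/70152001 - 4746*I*sqrt(782)/70152001 (N = ((sqrt(5616 - 6398) + 24837)/(-6377 + (6121/(-9492) - 1*1013)))/2 = ((sqrt(-782) + 24837)/(-6377 + (6121*(-1/9492) - 1013)))/2 = ((I*sqrt(782) + 24837)/(-6377 + (-6121/9492 - 1013)))/2 = ((24837 + I*sqrt(782))/(-6377 - 9621517/9492))/2 = ((24837 + I*sqrt(782))/(-70152001/9492))/2 = ((24837 + I*sqrt(782))*(-9492/70152001))/2 = (-235752804/70152001 - 9492*I*sqrt(782)/70152001)/2 = -117876402/70152001 - 4746*I*sqrt(782)/70152001 ≈ -1.6803 - 0.0018919*I)
N - L = (-117876402/70152001 - 4746*I*sqrt(782)/70152001) - 1*(-9210) = (-117876402/70152001 - 4746*I*sqrt(782)/70152001) + 9210 = 645982052808/70152001 - 4746*I*sqrt(782)/70152001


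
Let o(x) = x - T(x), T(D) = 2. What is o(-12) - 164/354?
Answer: -2560/177 ≈ -14.463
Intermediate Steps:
o(x) = -2 + x (o(x) = x - 1*2 = x - 2 = -2 + x)
o(-12) - 164/354 = (-2 - 12) - 164/354 = -14 - 164*1/354 = -14 - 82/177 = -2560/177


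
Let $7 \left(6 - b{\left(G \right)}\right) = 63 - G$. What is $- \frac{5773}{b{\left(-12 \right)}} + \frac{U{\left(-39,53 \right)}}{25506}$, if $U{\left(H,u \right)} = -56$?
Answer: $\frac{171786853}{140283} \approx 1224.6$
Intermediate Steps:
$b{\left(G \right)} = -3 + \frac{G}{7}$ ($b{\left(G \right)} = 6 - \frac{63 - G}{7} = 6 + \left(-9 + \frac{G}{7}\right) = -3 + \frac{G}{7}$)
$- \frac{5773}{b{\left(-12 \right)}} + \frac{U{\left(-39,53 \right)}}{25506} = - \frac{5773}{-3 + \frac{1}{7} \left(-12\right)} - \frac{56}{25506} = - \frac{5773}{-3 - \frac{12}{7}} - \frac{28}{12753} = - \frac{5773}{- \frac{33}{7}} - \frac{28}{12753} = \left(-5773\right) \left(- \frac{7}{33}\right) - \frac{28}{12753} = \frac{40411}{33} - \frac{28}{12753} = \frac{171786853}{140283}$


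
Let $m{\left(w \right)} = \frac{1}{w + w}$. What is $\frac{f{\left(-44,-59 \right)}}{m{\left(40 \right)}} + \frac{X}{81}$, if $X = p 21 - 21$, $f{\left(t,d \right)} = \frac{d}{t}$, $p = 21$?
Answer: $\frac{33400}{297} \approx 112.46$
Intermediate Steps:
$m{\left(w \right)} = \frac{1}{2 w}$
$X = 420$ ($X = 21 \cdot 21 - 21 = 441 - 21 = 420$)
$\frac{f{\left(-44,-59 \right)}}{m{\left(40 \right)}} + \frac{X}{81} = \frac{\left(-59\right) \frac{1}{-44}}{\frac{1}{2} \cdot \frac{1}{40}} + \frac{420}{81} = \frac{\left(-59\right) \left(- \frac{1}{44}\right)}{\frac{1}{2} \cdot \frac{1}{40}} + 420 \cdot \frac{1}{81} = \frac{59 \frac{1}{\frac{1}{80}}}{44} + \frac{140}{27} = \frac{59}{44} \cdot 80 + \frac{140}{27} = \frac{1180}{11} + \frac{140}{27} = \frac{33400}{297}$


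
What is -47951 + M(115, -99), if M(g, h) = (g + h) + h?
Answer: -48034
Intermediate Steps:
M(g, h) = g + 2*h
-47951 + M(115, -99) = -47951 + (115 + 2*(-99)) = -47951 + (115 - 198) = -47951 - 83 = -48034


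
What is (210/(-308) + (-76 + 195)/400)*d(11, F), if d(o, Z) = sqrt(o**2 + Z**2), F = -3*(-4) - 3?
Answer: -1691*sqrt(202)/4400 ≈ -5.4622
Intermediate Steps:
F = 9 (F = 12 - 3 = 9)
d(o, Z) = sqrt(Z**2 + o**2)
(210/(-308) + (-76 + 195)/400)*d(11, F) = (210/(-308) + (-76 + 195)/400)*sqrt(9**2 + 11**2) = (210*(-1/308) + 119*(1/400))*sqrt(81 + 121) = (-15/22 + 119/400)*sqrt(202) = -1691*sqrt(202)/4400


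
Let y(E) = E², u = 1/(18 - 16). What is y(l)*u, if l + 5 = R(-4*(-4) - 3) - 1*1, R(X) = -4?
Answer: 50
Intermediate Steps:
u = ½ (u = 1/2 = ½ ≈ 0.50000)
l = -10 (l = -5 + (-4 - 1*1) = -5 + (-4 - 1) = -5 - 5 = -10)
y(l)*u = (-10)²*(½) = 100*(½) = 50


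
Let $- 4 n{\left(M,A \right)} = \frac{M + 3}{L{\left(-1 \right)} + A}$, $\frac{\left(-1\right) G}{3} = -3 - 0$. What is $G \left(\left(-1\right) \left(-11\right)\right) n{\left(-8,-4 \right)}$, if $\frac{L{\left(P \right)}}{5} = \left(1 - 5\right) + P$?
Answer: $- \frac{495}{116} \approx -4.2672$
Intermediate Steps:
$L{\left(P \right)} = -20 + 5 P$ ($L{\left(P \right)} = 5 \left(\left(1 - 5\right) + P\right) = 5 \left(-4 + P\right) = -20 + 5 P$)
$G = 9$ ($G = - 3 \left(-3 - 0\right) = - 3 \left(-3 + 0\right) = \left(-3\right) \left(-3\right) = 9$)
$n{\left(M,A \right)} = - \frac{3 + M}{4 \left(-25 + A\right)}$ ($n{\left(M,A \right)} = - \frac{\left(M + 3\right) \frac{1}{\left(-20 + 5 \left(-1\right)\right) + A}}{4} = - \frac{\left(3 + M\right) \frac{1}{\left(-20 - 5\right) + A}}{4} = - \frac{\left(3 + M\right) \frac{1}{-25 + A}}{4} = - \frac{\frac{1}{-25 + A} \left(3 + M\right)}{4} = - \frac{3 + M}{4 \left(-25 + A\right)}$)
$G \left(\left(-1\right) \left(-11\right)\right) n{\left(-8,-4 \right)} = 9 \left(\left(-1\right) \left(-11\right)\right) \frac{-3 - -8}{4 \left(-25 - 4\right)} = 9 \cdot 11 \frac{-3 + 8}{4 \left(-29\right)} = 99 \cdot \frac{1}{4} \left(- \frac{1}{29}\right) 5 = 99 \left(- \frac{5}{116}\right) = - \frac{495}{116}$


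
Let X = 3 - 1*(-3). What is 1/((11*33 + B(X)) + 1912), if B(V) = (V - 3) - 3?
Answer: 1/2275 ≈ 0.00043956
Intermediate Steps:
X = 6 (X = 3 + 3 = 6)
B(V) = -6 + V (B(V) = (-3 + V) - 3 = -6 + V)
1/((11*33 + B(X)) + 1912) = 1/((11*33 + (-6 + 6)) + 1912) = 1/((363 + 0) + 1912) = 1/(363 + 1912) = 1/2275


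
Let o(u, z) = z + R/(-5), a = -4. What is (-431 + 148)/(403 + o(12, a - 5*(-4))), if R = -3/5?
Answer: -7075/10478 ≈ -0.67522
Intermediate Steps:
R = -⅗ (R = -3*⅕ = -⅗ ≈ -0.60000)
o(u, z) = 3/25 + z (o(u, z) = z - ⅗/(-5) = z - ⅗*(-⅕) = z + 3/25 = 3/25 + z)
(-431 + 148)/(403 + o(12, a - 5*(-4))) = (-431 + 148)/(403 + (3/25 + (-4 - 5*(-4)))) = -283/(403 + (3/25 + (-4 + 20))) = -283/(403 + (3/25 + 16)) = -283/(403 + 403/25) = -283/10478/25 = -283*25/10478 = -7075/10478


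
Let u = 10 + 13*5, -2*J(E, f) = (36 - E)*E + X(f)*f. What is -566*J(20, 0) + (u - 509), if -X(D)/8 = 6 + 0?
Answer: 90126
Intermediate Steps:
X(D) = -48 (X(D) = -8*(6 + 0) = -8*6 = -48)
J(E, f) = 24*f - E*(36 - E)/2 (J(E, f) = -((36 - E)*E - 48*f)/2 = -(E*(36 - E) - 48*f)/2 = -(-48*f + E*(36 - E))/2 = 24*f - E*(36 - E)/2)
u = 75 (u = 10 + 65 = 75)
-566*J(20, 0) + (u - 509) = -566*((1/2)*20**2 - 18*20 + 24*0) + (75 - 509) = -566*((1/2)*400 - 360 + 0) - 434 = -566*(200 - 360 + 0) - 434 = -566*(-160) - 434 = 90560 - 434 = 90126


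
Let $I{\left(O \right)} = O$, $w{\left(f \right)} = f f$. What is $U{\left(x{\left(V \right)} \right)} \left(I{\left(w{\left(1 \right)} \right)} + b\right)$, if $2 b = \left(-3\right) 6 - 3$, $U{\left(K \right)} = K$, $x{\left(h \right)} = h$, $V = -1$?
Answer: $\frac{19}{2} \approx 9.5$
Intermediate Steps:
$w{\left(f \right)} = f^{2}$
$b = - \frac{21}{2}$ ($b = \frac{\left(-3\right) 6 - 3}{2} = \frac{-18 - 3}{2} = \frac{1}{2} \left(-21\right) = - \frac{21}{2} \approx -10.5$)
$U{\left(x{\left(V \right)} \right)} \left(I{\left(w{\left(1 \right)} \right)} + b\right) = - (1^{2} - \frac{21}{2}) = - (1 - \frac{21}{2}) = \left(-1\right) \left(- \frac{19}{2}\right) = \frac{19}{2}$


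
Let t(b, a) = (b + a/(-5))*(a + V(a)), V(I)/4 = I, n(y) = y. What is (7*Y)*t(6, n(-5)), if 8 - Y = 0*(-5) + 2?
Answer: -7350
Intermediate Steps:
V(I) = 4*I
t(b, a) = 5*a*(b - a/5) (t(b, a) = (b + a/(-5))*(a + 4*a) = (b + a*(-⅕))*(5*a) = (b - a/5)*(5*a) = 5*a*(b - a/5))
Y = 6 (Y = 8 - (0*(-5) + 2) = 8 - (0 + 2) = 8 - 1*2 = 8 - 2 = 6)
(7*Y)*t(6, n(-5)) = (7*6)*(-5*(-1*(-5) + 5*6)) = 42*(-5*(5 + 30)) = 42*(-5*35) = 42*(-175) = -7350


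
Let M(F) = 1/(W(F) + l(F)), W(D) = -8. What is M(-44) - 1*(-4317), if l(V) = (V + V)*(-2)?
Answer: 725257/168 ≈ 4317.0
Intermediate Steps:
l(V) = -4*V (l(V) = (2*V)*(-2) = -4*V)
M(F) = 1/(-8 - 4*F)
M(-44) - 1*(-4317) = -1/(8 + 4*(-44)) - 1*(-4317) = -1/(8 - 176) + 4317 = -1/(-168) + 4317 = -1*(-1/168) + 4317 = 1/168 + 4317 = 725257/168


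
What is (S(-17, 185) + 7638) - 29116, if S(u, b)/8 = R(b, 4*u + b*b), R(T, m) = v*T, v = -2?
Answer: -24438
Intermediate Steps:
R(T, m) = -2*T
S(u, b) = -16*b (S(u, b) = 8*(-2*b) = -16*b)
(S(-17, 185) + 7638) - 29116 = (-16*185 + 7638) - 29116 = (-2960 + 7638) - 29116 = 4678 - 29116 = -24438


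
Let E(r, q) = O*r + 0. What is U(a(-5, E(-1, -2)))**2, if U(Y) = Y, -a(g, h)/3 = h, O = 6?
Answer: 324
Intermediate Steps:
E(r, q) = 6*r (E(r, q) = 6*r + 0 = 6*r)
a(g, h) = -3*h
U(a(-5, E(-1, -2)))**2 = (-18*(-1))**2 = (-3*(-6))**2 = 18**2 = 324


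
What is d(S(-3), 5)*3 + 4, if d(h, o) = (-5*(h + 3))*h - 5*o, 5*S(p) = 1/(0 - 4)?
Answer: -5503/80 ≈ -68.787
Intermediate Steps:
S(p) = -1/20 (S(p) = 1/(5*(0 - 4)) = (⅕)/(-4) = (⅕)*(-¼) = -1/20)
d(h, o) = -5*o + h*(-15 - 5*h) (d(h, o) = (-5*(3 + h))*h - 5*o = (-15 - 5*h)*h - 5*o = h*(-15 - 5*h) - 5*o = -5*o + h*(-15 - 5*h))
d(S(-3), 5)*3 + 4 = (-15*(-1/20) - 5*5 - 5*(-1/20)²)*3 + 4 = (¾ - 25 - 5*1/400)*3 + 4 = (¾ - 25 - 1/80)*3 + 4 = -1941/80*3 + 4 = -5823/80 + 4 = -5503/80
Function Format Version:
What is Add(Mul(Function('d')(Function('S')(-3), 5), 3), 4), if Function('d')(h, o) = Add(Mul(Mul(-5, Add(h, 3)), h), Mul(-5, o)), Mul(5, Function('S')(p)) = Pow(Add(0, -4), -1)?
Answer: Rational(-5503, 80) ≈ -68.787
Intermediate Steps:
Function('S')(p) = Rational(-1, 20) (Function('S')(p) = Mul(Rational(1, 5), Pow(Add(0, -4), -1)) = Mul(Rational(1, 5), Pow(-4, -1)) = Mul(Rational(1, 5), Rational(-1, 4)) = Rational(-1, 20))
Function('d')(h, o) = Add(Mul(-5, o), Mul(h, Add(-15, Mul(-5, h)))) (Function('d')(h, o) = Add(Mul(Mul(-5, Add(3, h)), h), Mul(-5, o)) = Add(Mul(Add(-15, Mul(-5, h)), h), Mul(-5, o)) = Add(Mul(h, Add(-15, Mul(-5, h))), Mul(-5, o)) = Add(Mul(-5, o), Mul(h, Add(-15, Mul(-5, h)))))
Add(Mul(Function('d')(Function('S')(-3), 5), 3), 4) = Add(Mul(Add(Mul(-15, Rational(-1, 20)), Mul(-5, 5), Mul(-5, Pow(Rational(-1, 20), 2))), 3), 4) = Add(Mul(Add(Rational(3, 4), -25, Mul(-5, Rational(1, 400))), 3), 4) = Add(Mul(Add(Rational(3, 4), -25, Rational(-1, 80)), 3), 4) = Add(Mul(Rational(-1941, 80), 3), 4) = Add(Rational(-5823, 80), 4) = Rational(-5503, 80)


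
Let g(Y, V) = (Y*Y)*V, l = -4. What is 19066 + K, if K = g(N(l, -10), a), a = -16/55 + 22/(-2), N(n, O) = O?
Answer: 197306/11 ≈ 17937.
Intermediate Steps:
a = -621/55 (a = -16*1/55 + 22*(-1/2) = -16/55 - 11 = -621/55 ≈ -11.291)
g(Y, V) = V*Y**2 (g(Y, V) = Y**2*V = V*Y**2)
K = -12420/11 (K = -621/55*(-10)**2 = -621/55*100 = -12420/11 ≈ -1129.1)
19066 + K = 19066 - 12420/11 = 197306/11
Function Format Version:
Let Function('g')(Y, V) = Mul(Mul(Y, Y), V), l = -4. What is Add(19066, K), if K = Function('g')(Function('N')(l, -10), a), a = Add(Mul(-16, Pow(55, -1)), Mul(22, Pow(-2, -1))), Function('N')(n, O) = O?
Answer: Rational(197306, 11) ≈ 17937.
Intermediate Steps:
a = Rational(-621, 55) (a = Add(Mul(-16, Rational(1, 55)), Mul(22, Rational(-1, 2))) = Add(Rational(-16, 55), -11) = Rational(-621, 55) ≈ -11.291)
Function('g')(Y, V) = Mul(V, Pow(Y, 2)) (Function('g')(Y, V) = Mul(Pow(Y, 2), V) = Mul(V, Pow(Y, 2)))
K = Rational(-12420, 11) (K = Mul(Rational(-621, 55), Pow(-10, 2)) = Mul(Rational(-621, 55), 100) = Rational(-12420, 11) ≈ -1129.1)
Add(19066, K) = Add(19066, Rational(-12420, 11)) = Rational(197306, 11)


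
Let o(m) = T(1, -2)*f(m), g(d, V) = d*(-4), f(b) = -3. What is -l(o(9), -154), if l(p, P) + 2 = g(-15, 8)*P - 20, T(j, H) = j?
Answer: 9262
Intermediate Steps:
g(d, V) = -4*d
o(m) = -3 (o(m) = 1*(-3) = -3)
l(p, P) = -22 + 60*P (l(p, P) = -2 + ((-4*(-15))*P - 20) = -2 + (60*P - 20) = -2 + (-20 + 60*P) = -22 + 60*P)
-l(o(9), -154) = -(-22 + 60*(-154)) = -(-22 - 9240) = -1*(-9262) = 9262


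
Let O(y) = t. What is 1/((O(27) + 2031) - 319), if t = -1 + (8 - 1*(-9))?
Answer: 1/1728 ≈ 0.00057870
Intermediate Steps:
t = 16 (t = -1 + (8 + 9) = -1 + 17 = 16)
O(y) = 16
1/((O(27) + 2031) - 319) = 1/((16 + 2031) - 319) = 1/(2047 - 319) = 1/1728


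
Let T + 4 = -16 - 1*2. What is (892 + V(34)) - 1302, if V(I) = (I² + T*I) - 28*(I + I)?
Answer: -1906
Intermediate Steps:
T = -22 (T = -4 + (-16 - 1*2) = -4 + (-16 - 2) = -4 - 18 = -22)
V(I) = I² - 78*I (V(I) = (I² - 22*I) - 28*(I + I) = (I² - 22*I) - 56*I = I² - 78*I)
(892 + V(34)) - 1302 = (892 + 34*(-78 + 34)) - 1302 = (892 + 34*(-44)) - 1302 = (892 - 1496) - 1302 = -604 - 1302 = -1906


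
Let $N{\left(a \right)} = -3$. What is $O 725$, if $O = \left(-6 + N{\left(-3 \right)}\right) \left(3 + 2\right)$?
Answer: $-32625$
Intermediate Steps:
$O = -45$ ($O = \left(-6 - 3\right) \left(3 + 2\right) = \left(-9\right) 5 = -45$)
$O 725 = \left(-45\right) 725 = -32625$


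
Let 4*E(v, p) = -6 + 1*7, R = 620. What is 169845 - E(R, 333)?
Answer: 679379/4 ≈ 1.6984e+5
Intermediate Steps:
E(v, p) = ¼ (E(v, p) = (-6 + 1*7)/4 = (-6 + 7)/4 = (¼)*1 = ¼)
169845 - E(R, 333) = 169845 - 1*¼ = 169845 - ¼ = 679379/4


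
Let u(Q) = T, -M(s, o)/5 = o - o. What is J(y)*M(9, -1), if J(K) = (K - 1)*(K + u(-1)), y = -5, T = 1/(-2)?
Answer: 0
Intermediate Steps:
M(s, o) = 0 (M(s, o) = -5*(o - o) = -5*0 = 0)
T = -1/2 (T = 1*(-1/2) = -1/2 ≈ -0.50000)
u(Q) = -1/2
J(K) = (-1 + K)*(-1/2 + K) (J(K) = (K - 1)*(K - 1/2) = (-1 + K)*(-1/2 + K))
J(y)*M(9, -1) = (1/2 + (-5)**2 - 3/2*(-5))*0 = (1/2 + 25 + 15/2)*0 = 33*0 = 0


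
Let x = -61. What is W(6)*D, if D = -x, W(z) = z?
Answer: 366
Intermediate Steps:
D = 61 (D = -1*(-61) = 61)
W(6)*D = 6*61 = 366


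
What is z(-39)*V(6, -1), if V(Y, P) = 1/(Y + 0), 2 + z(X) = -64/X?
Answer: -7/117 ≈ -0.059829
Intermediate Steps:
z(X) = -2 - 64/X
V(Y, P) = 1/Y
z(-39)*V(6, -1) = (-2 - 64/(-39))/6 = (-2 - 64*(-1/39))*(⅙) = (-2 + 64/39)*(⅙) = -14/39*⅙ = -7/117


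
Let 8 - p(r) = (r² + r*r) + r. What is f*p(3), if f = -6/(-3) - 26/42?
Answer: -377/21 ≈ -17.952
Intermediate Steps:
p(r) = 8 - r - 2*r² (p(r) = 8 - ((r² + r*r) + r) = 8 - ((r² + r²) + r) = 8 - (2*r² + r) = 8 - (r + 2*r²) = 8 + (-r - 2*r²) = 8 - r - 2*r²)
f = 29/21 (f = -6*(-⅓) - 26*1/42 = 2 - 13/21 = 29/21 ≈ 1.3810)
f*p(3) = 29*(8 - 1*3 - 2*3²)/21 = 29*(8 - 3 - 2*9)/21 = 29*(8 - 3 - 18)/21 = (29/21)*(-13) = -377/21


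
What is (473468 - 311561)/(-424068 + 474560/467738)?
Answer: -37865028183/99176121812 ≈ -0.38180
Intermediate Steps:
(473468 - 311561)/(-424068 + 474560/467738) = 161907/(-424068 + 474560*(1/467738)) = 161907/(-424068 + 237280/233869) = 161907/(-99176121812/233869) = 161907*(-233869/99176121812) = -37865028183/99176121812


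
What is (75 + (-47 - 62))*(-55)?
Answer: 1870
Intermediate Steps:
(75 + (-47 - 62))*(-55) = (75 - 109)*(-55) = -34*(-55) = 1870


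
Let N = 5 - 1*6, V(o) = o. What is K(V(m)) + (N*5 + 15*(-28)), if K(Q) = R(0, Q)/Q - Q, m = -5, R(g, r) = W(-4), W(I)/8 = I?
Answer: -2068/5 ≈ -413.60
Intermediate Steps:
W(I) = 8*I
R(g, r) = -32 (R(g, r) = 8*(-4) = -32)
N = -1 (N = 5 - 6 = -1)
K(Q) = -Q - 32/Q (K(Q) = -32/Q - Q = -Q - 32/Q)
K(V(m)) + (N*5 + 15*(-28)) = (-1*(-5) - 32/(-5)) + (-1*5 + 15*(-28)) = (5 - 32*(-⅕)) + (-5 - 420) = (5 + 32/5) - 425 = 57/5 - 425 = -2068/5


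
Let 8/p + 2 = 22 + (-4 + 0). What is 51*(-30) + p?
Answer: -3059/2 ≈ -1529.5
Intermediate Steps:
p = ½ (p = 8/(-2 + (22 + (-4 + 0))) = 8/(-2 + (22 - 4)) = 8/(-2 + 18) = 8/16 = 8*(1/16) = ½ ≈ 0.50000)
51*(-30) + p = 51*(-30) + ½ = -1530 + ½ = -3059/2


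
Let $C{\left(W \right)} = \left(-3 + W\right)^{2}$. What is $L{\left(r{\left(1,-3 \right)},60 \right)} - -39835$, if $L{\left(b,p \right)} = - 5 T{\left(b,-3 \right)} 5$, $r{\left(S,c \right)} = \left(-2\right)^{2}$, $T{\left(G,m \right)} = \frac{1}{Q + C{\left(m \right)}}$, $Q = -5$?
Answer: $\frac{1234860}{31} \approx 39834.0$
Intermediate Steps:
$T{\left(G,m \right)} = \frac{1}{-5 + \left(-3 + m\right)^{2}}$
$r{\left(S,c \right)} = 4$
$L{\left(b,p \right)} = - \frac{25}{31}$ ($L{\left(b,p \right)} = - \frac{5}{-5 + \left(-3 - 3\right)^{2}} \cdot 5 = - \frac{5}{-5 + \left(-6\right)^{2}} \cdot 5 = - \frac{5}{-5 + 36} \cdot 5 = - \frac{5}{31} \cdot 5 = \left(-5\right) \frac{1}{31} \cdot 5 = \left(- \frac{5}{31}\right) 5 = - \frac{25}{31}$)
$L{\left(r{\left(1,-3 \right)},60 \right)} - -39835 = - \frac{25}{31} - -39835 = - \frac{25}{31} + 39835 = \frac{1234860}{31}$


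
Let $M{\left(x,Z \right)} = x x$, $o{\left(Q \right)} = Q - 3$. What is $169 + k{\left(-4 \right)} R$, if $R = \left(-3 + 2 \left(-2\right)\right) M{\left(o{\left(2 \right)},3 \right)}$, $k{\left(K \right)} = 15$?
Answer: $64$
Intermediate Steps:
$o{\left(Q \right)} = -3 + Q$
$M{\left(x,Z \right)} = x^{2}$
$R = -7$ ($R = \left(-3 + 2 \left(-2\right)\right) \left(-3 + 2\right)^{2} = \left(-3 - 4\right) \left(-1\right)^{2} = \left(-7\right) 1 = -7$)
$169 + k{\left(-4 \right)} R = 169 + 15 \left(-7\right) = 169 - 105 = 64$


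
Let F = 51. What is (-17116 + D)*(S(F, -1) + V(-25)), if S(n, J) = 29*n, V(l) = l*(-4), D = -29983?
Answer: -74369321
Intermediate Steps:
V(l) = -4*l
(-17116 + D)*(S(F, -1) + V(-25)) = (-17116 - 29983)*(29*51 - 4*(-25)) = -47099*(1479 + 100) = -47099*1579 = -74369321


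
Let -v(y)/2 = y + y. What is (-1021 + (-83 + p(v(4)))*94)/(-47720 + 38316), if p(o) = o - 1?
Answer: 10421/9404 ≈ 1.1081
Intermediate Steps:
v(y) = -4*y (v(y) = -2*(y + y) = -4*y)
p(o) = -1 + o
(-1021 + (-83 + p(v(4)))*94)/(-47720 + 38316) = (-1021 + (-83 + (-1 - 4*4))*94)/(-47720 + 38316) = (-1021 + (-83 + (-1 - 16))*94)/(-9404) = (-1021 + (-83 - 17)*94)*(-1/9404) = (-1021 - 100*94)*(-1/9404) = (-1021 - 9400)*(-1/9404) = -10421*(-1/9404) = 10421/9404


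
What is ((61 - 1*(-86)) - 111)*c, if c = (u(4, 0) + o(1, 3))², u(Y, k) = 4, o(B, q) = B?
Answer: 900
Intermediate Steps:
c = 25 (c = (4 + 1)² = 5² = 25)
((61 - 1*(-86)) - 111)*c = ((61 - 1*(-86)) - 111)*25 = ((61 + 86) - 111)*25 = (147 - 111)*25 = 36*25 = 900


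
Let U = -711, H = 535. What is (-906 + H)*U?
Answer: 263781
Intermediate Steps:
(-906 + H)*U = (-906 + 535)*(-711) = -371*(-711) = 263781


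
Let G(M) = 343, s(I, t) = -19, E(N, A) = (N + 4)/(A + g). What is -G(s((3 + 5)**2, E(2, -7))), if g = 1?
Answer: -343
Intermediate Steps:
E(N, A) = (4 + N)/(1 + A) (E(N, A) = (N + 4)/(A + 1) = (4 + N)/(1 + A))
-G(s((3 + 5)**2, E(2, -7))) = -1*343 = -343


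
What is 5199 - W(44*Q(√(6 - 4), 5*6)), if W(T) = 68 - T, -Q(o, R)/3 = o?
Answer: 5131 - 132*√2 ≈ 4944.3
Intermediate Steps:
Q(o, R) = -3*o
5199 - W(44*Q(√(6 - 4), 5*6)) = 5199 - (68 - 44*(-3*√(6 - 4))) = 5199 - (68 - 44*(-3*√2)) = 5199 - (68 - (-132)*√2) = 5199 - (68 + 132*√2) = 5199 + (-68 - 132*√2) = 5131 - 132*√2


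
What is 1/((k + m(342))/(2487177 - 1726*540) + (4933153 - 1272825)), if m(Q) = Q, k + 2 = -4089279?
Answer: 1555137/5692307415997 ≈ 2.7320e-7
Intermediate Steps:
k = -4089281 (k = -2 - 4089279 = -4089281)
1/((k + m(342))/(2487177 - 1726*540) + (4933153 - 1272825)) = 1/((-4089281 + 342)/(2487177 - 1726*540) + (4933153 - 1272825)) = 1/(-4088939/(2487177 - 932040) + 3660328) = 1/(-4088939/1555137 + 3660328) = 1/(5692307415997/1555137) = 1555137/5692307415997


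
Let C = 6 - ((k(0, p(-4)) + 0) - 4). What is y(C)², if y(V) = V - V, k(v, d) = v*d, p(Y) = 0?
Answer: 0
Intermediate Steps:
k(v, d) = d*v
C = 10 (C = 6 - ((0*0 + 0) - 4) = 6 - ((0 + 0) - 4) = 6 - (0 - 4) = 6 - 1*(-4) = 6 + 4 = 10)
y(V) = 0
y(C)² = 0² = 0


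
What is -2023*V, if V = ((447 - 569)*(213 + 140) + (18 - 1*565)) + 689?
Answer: 86835252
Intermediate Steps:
V = -42924 (V = (-122*353 + (18 - 565)) + 689 = (-43066 - 547) + 689 = -43613 + 689 = -42924)
-2023*V = -2023*(-42924) = 86835252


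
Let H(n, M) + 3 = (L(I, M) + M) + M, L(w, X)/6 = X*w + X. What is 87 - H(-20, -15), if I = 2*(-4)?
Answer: -510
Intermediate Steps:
I = -8
L(w, X) = 6*X + 6*X*w (L(w, X) = 6*(X*w + X) = 6*(X + X*w) = 6*X + 6*X*w)
H(n, M) = -3 - 40*M (H(n, M) = -3 + ((6*M*(1 - 8) + M) + M) = -3 + ((6*M*(-7) + M) + M) = -3 + ((-42*M + M) + M) = -3 + (-41*M + M) = -3 - 40*M)
87 - H(-20, -15) = 87 - (-3 - 40*(-15)) = 87 - (-3 + 600) = 87 - 1*597 = 87 - 597 = -510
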